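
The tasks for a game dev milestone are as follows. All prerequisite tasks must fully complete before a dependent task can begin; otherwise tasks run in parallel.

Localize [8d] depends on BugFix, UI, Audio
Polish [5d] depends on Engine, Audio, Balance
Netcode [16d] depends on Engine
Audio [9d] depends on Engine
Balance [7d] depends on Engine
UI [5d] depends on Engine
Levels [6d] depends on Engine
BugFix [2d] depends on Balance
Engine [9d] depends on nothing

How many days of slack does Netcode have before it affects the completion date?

Engine→Audio→Localize = 9+9+8 = 26 sets the makespan at 26 days.
Netcode finishes as early as 25 and must finish by 26.
So Netcode can slip 26 − 25 = 1 day.

1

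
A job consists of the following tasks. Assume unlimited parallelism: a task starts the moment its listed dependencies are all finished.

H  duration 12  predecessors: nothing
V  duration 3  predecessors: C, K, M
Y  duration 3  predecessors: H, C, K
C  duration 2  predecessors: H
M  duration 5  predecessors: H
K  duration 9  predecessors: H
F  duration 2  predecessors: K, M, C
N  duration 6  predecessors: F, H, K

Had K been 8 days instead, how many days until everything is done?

28

Baseline: H→K→F→N = 12+9+2+6 = 29 → 29 days.
K is on the critical path; changing it to 8 makes that path 28 days.
No other chain overtakes it, so the finish is 28 days.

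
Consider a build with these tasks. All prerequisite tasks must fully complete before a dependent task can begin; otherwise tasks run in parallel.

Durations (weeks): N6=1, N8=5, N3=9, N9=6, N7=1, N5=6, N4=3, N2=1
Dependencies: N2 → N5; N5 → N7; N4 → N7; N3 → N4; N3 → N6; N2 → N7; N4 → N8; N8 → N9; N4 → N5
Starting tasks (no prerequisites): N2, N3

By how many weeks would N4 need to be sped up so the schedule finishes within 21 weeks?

2

Current finish: 23 weeks; target: 21.
N4 is on every critical path, so each week cut from N4 cuts the finish by one (this holds down to a finish of 21).
Need 23 − 21 = 2 weeks off N4 → N4 becomes 1 week, finish becomes 21.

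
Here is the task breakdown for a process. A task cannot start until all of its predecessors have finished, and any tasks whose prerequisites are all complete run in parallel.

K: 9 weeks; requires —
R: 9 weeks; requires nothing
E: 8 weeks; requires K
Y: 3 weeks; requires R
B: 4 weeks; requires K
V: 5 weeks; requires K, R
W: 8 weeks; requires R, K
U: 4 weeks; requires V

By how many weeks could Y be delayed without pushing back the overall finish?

K→V→U = 9+5+4 = 18 sets the makespan at 18 weeks.
The longest chain containing Y totals 12 weeks.
Slack of Y = 15 − 9 = 6 weeks.

6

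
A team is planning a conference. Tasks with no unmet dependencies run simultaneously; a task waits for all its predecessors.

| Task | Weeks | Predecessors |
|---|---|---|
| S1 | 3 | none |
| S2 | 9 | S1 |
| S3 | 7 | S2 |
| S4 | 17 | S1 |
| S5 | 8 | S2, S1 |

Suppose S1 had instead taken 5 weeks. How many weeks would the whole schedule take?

Actual critical path: S1→S2→S5 = 3+9+8 = 20 ⇒ 20 weeks.
Since S1 is critical, the +2 change carries straight to that chain (now 22 weeks).
No other chain overtakes it, so the finish is 22 weeks.

22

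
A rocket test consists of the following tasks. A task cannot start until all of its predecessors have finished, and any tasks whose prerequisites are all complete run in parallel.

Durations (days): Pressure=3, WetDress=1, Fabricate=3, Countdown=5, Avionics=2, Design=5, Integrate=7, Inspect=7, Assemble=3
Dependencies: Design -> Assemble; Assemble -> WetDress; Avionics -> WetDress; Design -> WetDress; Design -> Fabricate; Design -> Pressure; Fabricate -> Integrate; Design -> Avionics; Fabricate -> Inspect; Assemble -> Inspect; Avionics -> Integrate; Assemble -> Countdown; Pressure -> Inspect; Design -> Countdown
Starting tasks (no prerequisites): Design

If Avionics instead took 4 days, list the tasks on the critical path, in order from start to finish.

Critical path before the change: Design→Fabricate→Inspect = 5+3+7 = 15 giving 15 days.
The longest path through Avionics is only 14 days, so Avionics has float 1.
The binding chain switches to Design→Avionics→Integrate = 5+4+7 = 16; finish 16 days.

Design, Avionics, Integrate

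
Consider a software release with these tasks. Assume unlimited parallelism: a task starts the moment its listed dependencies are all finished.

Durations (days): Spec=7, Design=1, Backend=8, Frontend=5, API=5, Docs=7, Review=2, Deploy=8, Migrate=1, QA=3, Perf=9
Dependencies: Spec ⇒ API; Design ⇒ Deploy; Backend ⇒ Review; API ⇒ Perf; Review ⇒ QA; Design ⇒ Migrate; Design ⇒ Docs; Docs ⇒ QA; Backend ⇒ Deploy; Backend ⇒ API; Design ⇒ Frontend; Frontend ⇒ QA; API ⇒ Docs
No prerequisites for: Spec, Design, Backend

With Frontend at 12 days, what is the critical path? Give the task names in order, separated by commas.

Actual critical path: Backend→API→Docs→QA = 8+5+7+3 = 23 ⇒ 23 days.
The longest path through Frontend is only 9 days, so Frontend has float 14.
No other chain overtakes it, so the finish is 23 days.

Backend, API, Docs, QA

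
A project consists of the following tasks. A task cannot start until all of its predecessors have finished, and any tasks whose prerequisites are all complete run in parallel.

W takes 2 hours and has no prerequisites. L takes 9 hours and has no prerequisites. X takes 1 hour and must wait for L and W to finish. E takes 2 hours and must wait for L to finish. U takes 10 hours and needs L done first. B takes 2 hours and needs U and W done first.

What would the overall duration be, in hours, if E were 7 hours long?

21

The binding path is L→U→B = 9+10+2 = 21; finish at 21 hours.
The longest path through E is only 11 hours, so E has float 10.
The critical path is still L→U→B; finish is now 21 hours.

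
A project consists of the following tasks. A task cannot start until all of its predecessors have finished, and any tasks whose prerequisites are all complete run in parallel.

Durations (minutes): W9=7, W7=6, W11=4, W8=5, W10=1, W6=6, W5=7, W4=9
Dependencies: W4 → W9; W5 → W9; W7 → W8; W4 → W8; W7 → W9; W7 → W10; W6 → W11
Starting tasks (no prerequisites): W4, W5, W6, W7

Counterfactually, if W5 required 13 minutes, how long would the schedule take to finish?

20

Critical path before the change: W4→W9 = 9+7 = 16 giving 16 minutes.
The longest path through W5 is only 14 minutes, so W5 has float 2.
The binding chain switches to W5→W9 = 13+7 = 20; finish 20 minutes.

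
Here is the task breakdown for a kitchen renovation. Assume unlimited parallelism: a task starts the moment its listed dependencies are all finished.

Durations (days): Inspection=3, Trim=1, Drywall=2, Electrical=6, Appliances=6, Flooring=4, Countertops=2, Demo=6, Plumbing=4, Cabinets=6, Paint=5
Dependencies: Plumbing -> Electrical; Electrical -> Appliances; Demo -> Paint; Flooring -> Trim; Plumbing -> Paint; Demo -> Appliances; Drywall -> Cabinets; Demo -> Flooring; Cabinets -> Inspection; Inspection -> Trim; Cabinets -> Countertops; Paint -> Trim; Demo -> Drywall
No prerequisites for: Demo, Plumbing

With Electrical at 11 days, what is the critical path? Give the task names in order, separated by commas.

Actual critical path: Demo→Drywall→Cabinets→Inspection→Trim = 6+2+6+3+1 = 18 ⇒ 18 days.
The longest path through Electrical is only 16 days, so Electrical has float 2.
New critical path: Plumbing→Electrical→Appliances = 4+11+6 = 21 ⇒ 21 days.

Plumbing, Electrical, Appliances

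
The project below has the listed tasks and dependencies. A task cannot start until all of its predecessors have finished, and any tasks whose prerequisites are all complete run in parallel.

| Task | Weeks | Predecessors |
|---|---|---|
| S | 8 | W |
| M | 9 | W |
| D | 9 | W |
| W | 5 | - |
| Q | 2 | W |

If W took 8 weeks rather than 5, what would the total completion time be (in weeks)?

The binding path is W→D = 5+9 = 14; finish at 14 weeks.
W is on the critical path; changing it to 8 makes that path 17 weeks.
No other chain overtakes it, so the finish is 17 weeks.

17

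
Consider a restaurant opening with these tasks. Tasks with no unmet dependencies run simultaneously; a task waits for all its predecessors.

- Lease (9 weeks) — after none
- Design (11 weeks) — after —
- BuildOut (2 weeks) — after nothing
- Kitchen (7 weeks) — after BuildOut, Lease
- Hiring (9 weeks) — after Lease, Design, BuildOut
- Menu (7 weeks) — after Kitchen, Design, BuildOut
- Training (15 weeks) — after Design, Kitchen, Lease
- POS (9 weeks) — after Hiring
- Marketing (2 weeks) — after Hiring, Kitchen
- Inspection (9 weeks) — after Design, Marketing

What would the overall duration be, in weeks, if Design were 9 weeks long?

Baseline: Design→Hiring→Marketing→Inspection = 11+9+2+9 = 31 → 31 weeks.
Since Design is critical, the -2 change carries straight to that chain (now 29 weeks).
New critical path: Lease→Kitchen→Training = 9+7+15 = 31 ⇒ 31 weeks.

31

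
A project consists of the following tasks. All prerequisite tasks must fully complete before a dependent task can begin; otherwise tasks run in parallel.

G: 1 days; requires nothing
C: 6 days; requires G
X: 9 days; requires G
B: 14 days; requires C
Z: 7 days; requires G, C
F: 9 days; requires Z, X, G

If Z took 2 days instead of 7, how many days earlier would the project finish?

2

As given, the longest chain is G→C→Z→F = 1+6+7+9 = 23, so the finish is 23 days.
Z lies on that path, so at 2 days the path becomes 18 days.
Now G→C→B = 1+6+14 = 21 is longest, so the finish becomes 21 days.
Change in finish: 21 − 23 = -2 days.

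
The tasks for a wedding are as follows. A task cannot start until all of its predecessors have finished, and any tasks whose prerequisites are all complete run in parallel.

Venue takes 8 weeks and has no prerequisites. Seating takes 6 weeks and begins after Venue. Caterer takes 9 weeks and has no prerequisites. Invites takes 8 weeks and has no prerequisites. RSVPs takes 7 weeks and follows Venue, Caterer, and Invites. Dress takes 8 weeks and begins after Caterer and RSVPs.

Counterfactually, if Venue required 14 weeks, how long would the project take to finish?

29

Actual critical path: Caterer→RSVPs→Dress = 9+7+8 = 24 ⇒ 24 weeks.
Venue is off the critical path — its longest chain is 23 weeks, giving 1 of slack.
Now Venue→RSVPs→Dress = 14+7+8 = 29 is longest, so the finish becomes 29 weeks.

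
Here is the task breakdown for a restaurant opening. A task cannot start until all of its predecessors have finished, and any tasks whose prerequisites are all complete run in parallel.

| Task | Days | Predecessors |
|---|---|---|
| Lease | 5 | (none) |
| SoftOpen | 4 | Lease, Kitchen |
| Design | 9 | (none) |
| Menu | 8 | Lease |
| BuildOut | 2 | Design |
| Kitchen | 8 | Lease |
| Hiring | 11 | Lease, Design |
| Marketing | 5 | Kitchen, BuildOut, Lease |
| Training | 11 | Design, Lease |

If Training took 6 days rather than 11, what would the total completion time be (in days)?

Baseline: Design→Training = 9+11 = 20 → 20 days.
Since Training is critical, the -5 change carries straight to that chain (now 15 days).
The binding chain switches to Design→Hiring = 9+11 = 20; finish 20 days.

20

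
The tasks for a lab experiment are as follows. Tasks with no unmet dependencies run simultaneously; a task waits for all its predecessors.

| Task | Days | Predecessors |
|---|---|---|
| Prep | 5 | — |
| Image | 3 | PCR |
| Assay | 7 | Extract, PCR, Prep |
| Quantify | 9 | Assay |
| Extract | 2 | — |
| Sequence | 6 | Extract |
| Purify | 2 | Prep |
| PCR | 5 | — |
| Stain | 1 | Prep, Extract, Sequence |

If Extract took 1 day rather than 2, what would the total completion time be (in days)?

Baseline: Prep→Assay→Quantify = 5+7+9 = 21 → 21 days.
Extract is off the critical path — its longest chain is 18 days, giving 3 of slack.
The critical path is still Prep→Assay→Quantify; finish is now 21 days.

21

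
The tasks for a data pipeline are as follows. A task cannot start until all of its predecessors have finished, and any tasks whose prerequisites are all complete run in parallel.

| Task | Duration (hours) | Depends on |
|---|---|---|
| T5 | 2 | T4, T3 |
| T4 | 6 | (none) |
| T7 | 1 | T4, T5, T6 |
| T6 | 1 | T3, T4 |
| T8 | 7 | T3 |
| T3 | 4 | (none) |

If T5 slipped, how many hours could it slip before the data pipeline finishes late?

2

The longest chain is T3→T8 = 4+7 = 11; overall finish 11 hours.
The longest chain containing T5 totals 9 hours.
Float = 11 − 9 = 2.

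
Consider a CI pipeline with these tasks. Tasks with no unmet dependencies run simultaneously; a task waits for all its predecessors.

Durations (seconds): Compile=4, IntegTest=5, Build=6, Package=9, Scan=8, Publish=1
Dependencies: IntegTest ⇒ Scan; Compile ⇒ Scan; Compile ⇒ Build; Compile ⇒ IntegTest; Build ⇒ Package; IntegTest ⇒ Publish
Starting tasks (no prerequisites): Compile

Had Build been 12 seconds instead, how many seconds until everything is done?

25

Baseline: Compile→Build→Package = 4+6+9 = 19 → 19 seconds.
Since Build is critical, the +6 change carries straight to that chain (now 25 seconds).
No other chain overtakes it, so the finish is 25 seconds.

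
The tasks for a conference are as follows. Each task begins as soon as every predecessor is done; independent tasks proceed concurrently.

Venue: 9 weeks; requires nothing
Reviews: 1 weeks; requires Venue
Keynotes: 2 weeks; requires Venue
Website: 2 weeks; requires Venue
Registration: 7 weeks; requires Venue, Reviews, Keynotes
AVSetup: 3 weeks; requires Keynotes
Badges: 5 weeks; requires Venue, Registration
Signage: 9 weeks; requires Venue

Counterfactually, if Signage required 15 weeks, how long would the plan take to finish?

Actual critical path: Venue→Keynotes→Registration→Badges = 9+2+7+5 = 23 ⇒ 23 weeks.
The longest path through Signage is only 18 weeks, so Signage has float 5.
The binding chain switches to Venue→Signage = 9+15 = 24; finish 24 weeks.

24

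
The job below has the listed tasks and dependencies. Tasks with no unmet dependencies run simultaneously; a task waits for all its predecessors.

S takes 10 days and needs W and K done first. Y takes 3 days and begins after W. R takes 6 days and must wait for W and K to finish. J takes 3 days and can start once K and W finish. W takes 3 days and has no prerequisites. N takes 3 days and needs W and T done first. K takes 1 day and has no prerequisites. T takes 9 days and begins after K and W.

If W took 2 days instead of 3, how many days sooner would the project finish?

Baseline: W→T→N = 3+9+3 = 15 → 15 days.
Since W is critical, the -1 change carries straight to that chain (now 14 days).
That remains the longest chain; total 14 days.
Change in finish: 14 − 15 = -1 days.

1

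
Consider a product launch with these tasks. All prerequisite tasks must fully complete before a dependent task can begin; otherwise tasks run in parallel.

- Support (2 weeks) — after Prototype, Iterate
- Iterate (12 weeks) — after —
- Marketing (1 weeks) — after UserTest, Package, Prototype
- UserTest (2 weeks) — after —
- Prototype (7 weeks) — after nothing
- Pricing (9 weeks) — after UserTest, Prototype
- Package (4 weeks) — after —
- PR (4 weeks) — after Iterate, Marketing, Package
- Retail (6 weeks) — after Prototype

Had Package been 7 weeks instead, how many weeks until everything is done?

16

The binding path is Prototype→Pricing = 7+9 = 16; finish at 16 weeks.
The longest path through Package is only 9 weeks, so Package has float 7.
No other chain overtakes it, so the finish is 16 weeks.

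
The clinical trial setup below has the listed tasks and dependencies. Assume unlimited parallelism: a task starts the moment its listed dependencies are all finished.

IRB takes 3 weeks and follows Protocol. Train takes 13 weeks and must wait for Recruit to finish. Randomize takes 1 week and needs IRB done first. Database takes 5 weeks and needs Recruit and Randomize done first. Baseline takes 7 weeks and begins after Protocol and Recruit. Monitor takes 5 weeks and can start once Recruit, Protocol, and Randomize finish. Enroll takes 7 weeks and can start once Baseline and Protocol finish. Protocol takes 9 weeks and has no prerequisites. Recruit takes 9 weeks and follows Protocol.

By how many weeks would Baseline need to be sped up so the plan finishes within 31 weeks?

Current finish: 32 weeks; target: 31.
Baseline is on every critical path, so each week cut from Baseline cuts the finish by one (this holds down to a finish of 31).
Need 32 − 31 = 1 week off Baseline → Baseline becomes 6 weeks, finish becomes 31.

1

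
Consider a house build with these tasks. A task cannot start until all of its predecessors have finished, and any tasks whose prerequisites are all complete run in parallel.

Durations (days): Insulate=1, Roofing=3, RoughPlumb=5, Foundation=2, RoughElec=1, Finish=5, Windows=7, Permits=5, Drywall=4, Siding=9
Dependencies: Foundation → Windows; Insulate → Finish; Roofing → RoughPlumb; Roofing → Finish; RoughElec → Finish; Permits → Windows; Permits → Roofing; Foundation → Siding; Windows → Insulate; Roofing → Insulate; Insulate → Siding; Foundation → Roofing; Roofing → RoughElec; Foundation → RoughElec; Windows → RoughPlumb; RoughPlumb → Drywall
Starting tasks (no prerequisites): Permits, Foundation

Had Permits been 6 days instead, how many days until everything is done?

Critical path before the change: Permits→Windows→Insulate→Siding = 5+7+1+9 = 22 giving 22 days.
Permits is on the critical path; changing it to 6 makes that path 23 days.
The critical path is still Permits→Windows→Insulate→Siding; finish is now 23 days.

23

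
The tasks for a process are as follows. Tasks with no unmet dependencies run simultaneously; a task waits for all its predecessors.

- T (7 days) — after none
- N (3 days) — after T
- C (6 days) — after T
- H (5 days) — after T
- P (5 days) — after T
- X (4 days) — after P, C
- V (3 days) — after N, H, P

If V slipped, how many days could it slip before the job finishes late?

T→C→X = 7+6+4 = 17 sets the makespan at 17 days.
V finishes as early as 15 and must finish by 17.
Float = 17 − 15 = 2.

2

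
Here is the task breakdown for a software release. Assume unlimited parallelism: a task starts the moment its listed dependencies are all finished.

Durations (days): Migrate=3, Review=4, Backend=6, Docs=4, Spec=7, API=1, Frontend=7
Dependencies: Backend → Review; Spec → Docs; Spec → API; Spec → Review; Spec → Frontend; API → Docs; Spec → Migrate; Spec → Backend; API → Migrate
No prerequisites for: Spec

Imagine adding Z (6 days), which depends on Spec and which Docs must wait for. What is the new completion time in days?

Originally the job takes 17 days.
With Z inserted, Docs now waits for max(Spec, API, Z).
New critical path: Spec→Z→Docs = 7+6+4 = 17 ⇒ 17 days.

17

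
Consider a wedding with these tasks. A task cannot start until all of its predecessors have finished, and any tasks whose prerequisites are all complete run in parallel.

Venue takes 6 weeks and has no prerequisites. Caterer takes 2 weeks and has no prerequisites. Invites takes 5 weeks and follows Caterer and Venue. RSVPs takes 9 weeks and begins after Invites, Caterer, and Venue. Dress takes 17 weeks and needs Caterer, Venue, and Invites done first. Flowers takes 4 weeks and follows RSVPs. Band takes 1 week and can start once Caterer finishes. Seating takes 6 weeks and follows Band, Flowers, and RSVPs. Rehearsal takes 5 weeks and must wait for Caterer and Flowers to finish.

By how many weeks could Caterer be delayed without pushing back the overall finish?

4

The longest chain is Venue→Invites→RSVPs→Flowers→Seating = 6+5+9+4+6 = 30; overall finish 30 weeks.
The longest chain containing Caterer totals 26 weeks.
Slack of Caterer = 4 − 0 = 4 weeks.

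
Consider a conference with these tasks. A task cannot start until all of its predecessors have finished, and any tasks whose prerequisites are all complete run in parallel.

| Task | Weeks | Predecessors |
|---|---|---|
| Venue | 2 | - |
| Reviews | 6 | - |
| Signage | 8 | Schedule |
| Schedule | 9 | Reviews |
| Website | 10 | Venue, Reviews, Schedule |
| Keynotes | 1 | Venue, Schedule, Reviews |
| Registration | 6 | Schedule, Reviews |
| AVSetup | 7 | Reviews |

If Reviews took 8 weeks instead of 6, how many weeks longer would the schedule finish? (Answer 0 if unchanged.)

The binding path is Reviews→Schedule→Website = 6+9+10 = 25; finish at 25 weeks.
Reviews is on the critical path; changing it to 8 makes that path 27 weeks.
That remains the longest chain; total 27 weeks.
Change in finish: 27 − 25 = +2 weeks.

2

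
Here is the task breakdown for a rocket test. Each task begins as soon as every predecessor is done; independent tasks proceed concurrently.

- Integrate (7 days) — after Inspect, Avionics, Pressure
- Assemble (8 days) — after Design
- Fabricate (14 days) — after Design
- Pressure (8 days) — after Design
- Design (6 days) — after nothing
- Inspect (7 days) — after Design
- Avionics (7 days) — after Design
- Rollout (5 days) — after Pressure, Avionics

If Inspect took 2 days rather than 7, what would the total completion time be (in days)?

21

Actual critical path: Design→Pressure→Integrate = 6+8+7 = 21 ⇒ 21 days.
The longest path through Inspect is only 20 days, so Inspect has float 1.
The critical path is still Design→Pressure→Integrate; finish is now 21 days.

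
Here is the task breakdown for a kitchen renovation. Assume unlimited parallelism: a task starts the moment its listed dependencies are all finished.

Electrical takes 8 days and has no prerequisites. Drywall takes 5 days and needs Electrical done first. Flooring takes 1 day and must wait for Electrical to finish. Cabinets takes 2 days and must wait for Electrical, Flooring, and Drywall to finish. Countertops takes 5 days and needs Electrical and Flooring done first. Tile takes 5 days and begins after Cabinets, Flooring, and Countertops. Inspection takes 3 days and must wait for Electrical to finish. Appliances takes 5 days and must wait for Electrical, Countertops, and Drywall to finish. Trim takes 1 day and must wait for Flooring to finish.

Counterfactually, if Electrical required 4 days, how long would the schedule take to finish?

16

As given, the longest chain is Electrical→Drywall→Cabinets→Tile = 8+5+2+5 = 20, so the finish is 20 days.
Electrical is on the critical path; changing it to 4 makes that path 16 days.
That remains the longest chain; total 16 days.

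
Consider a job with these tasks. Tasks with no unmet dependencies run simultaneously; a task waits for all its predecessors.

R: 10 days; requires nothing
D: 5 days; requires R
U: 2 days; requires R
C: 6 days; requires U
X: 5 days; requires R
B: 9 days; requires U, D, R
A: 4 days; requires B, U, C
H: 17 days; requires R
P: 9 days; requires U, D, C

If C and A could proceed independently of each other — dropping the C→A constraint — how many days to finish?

28

Before: longest chain R→D→B→A = 10+5+9+4 = 28, finish 28.
Dropping C→A doesn't change A's earliest start (24); another predecessor still binds.
New critical path: R→D→B→A = 10+5+9+4 = 28 ⇒ 28 days.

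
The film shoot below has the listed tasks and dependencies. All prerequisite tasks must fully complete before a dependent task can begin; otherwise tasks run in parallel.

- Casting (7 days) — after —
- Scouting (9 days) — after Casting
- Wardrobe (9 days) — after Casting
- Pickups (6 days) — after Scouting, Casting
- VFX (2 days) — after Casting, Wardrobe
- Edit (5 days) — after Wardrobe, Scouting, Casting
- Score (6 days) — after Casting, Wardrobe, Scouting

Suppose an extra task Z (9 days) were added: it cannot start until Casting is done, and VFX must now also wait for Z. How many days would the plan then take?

22

Originally the plan takes 22 days.
With Z inserted, VFX now waits for max(Casting, Wardrobe, Z).
New critical path: Casting→Scouting→Pickups = 7+9+6 = 22 ⇒ 22 days.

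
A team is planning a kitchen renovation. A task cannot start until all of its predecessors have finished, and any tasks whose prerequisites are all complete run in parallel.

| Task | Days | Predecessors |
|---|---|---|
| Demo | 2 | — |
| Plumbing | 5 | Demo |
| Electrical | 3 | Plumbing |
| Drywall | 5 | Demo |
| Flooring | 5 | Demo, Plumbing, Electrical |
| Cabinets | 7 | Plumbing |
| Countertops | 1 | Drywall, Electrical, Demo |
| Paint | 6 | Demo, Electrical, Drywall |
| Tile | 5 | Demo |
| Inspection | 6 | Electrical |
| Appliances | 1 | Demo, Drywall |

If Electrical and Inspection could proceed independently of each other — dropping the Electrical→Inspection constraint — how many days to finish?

Before: longest chain Demo→Plumbing→Electrical→Paint = 2+5+3+6 = 16, finish 16.
Without Electrical→Inspection, Inspection's earliest start moves from 10 to 0.
After: Demo→Plumbing→Electrical→Paint = 2+5+3+6 = 16 → 16 days.

16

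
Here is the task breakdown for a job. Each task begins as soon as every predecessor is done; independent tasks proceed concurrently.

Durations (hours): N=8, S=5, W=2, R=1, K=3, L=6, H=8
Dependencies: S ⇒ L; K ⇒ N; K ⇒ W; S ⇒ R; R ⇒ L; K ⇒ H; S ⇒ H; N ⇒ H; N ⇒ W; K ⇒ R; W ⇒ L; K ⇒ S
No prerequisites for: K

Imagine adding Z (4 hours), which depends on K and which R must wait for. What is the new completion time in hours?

Originally the project takes 19 hours.
With Z inserted, R now waits for max(K, S, Z).
New critical path: K→N→W→L = 3+8+2+6 = 19 ⇒ 19 hours.

19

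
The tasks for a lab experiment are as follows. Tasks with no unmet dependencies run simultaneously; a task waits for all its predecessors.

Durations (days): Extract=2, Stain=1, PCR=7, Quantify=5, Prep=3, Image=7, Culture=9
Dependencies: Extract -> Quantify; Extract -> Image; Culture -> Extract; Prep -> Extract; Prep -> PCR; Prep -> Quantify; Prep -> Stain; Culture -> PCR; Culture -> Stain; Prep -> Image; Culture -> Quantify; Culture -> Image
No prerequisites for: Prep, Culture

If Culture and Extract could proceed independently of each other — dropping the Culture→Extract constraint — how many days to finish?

16

Before: longest chain Culture→Extract→Image = 9+2+7 = 18, finish 18.
Without Culture→Extract, Extract's earliest start moves from 9 to 3.
After: Culture→PCR = 9+7 = 16 → 16 days.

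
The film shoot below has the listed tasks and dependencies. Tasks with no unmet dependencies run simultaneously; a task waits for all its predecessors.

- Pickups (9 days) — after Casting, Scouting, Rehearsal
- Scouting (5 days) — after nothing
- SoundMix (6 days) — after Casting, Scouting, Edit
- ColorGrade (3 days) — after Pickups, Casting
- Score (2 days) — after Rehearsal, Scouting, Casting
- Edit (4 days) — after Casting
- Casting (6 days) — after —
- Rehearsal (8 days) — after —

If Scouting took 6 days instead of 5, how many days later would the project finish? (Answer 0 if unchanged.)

0

Critical path before the change: Rehearsal→Pickups→ColorGrade = 8+9+3 = 20 giving 20 days.
Scouting has 3 days of float (longest path through it is 17).
That remains the longest chain; total 20 days.
Change in finish: 20 − 20 = +0 days.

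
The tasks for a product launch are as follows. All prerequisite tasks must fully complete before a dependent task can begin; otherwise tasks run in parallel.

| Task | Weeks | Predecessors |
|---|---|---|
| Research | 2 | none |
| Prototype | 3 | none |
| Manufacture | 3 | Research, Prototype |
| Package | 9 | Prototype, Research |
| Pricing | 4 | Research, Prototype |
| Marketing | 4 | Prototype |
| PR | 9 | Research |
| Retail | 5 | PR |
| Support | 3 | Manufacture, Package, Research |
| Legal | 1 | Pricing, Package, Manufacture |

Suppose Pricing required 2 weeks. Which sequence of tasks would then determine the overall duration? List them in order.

The binding path is Research→PR→Retail = 2+9+5 = 16; finish at 16 weeks.
Pricing has 8 weeks of float (longest path through it is 8).
That remains the longest chain; total 16 weeks.

Research, PR, Retail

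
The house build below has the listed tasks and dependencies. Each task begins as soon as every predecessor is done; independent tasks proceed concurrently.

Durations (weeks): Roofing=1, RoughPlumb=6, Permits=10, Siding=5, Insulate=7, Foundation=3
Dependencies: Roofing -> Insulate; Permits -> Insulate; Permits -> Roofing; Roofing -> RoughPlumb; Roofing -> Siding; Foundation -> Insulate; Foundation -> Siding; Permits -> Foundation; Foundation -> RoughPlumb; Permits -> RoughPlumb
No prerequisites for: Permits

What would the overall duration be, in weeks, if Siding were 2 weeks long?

Baseline: Permits→Foundation→Insulate = 10+3+7 = 20 → 20 weeks.
The longest path through Siding is only 18 weeks, so Siding has float 2.
The critical path is still Permits→Foundation→Insulate; finish is now 20 weeks.

20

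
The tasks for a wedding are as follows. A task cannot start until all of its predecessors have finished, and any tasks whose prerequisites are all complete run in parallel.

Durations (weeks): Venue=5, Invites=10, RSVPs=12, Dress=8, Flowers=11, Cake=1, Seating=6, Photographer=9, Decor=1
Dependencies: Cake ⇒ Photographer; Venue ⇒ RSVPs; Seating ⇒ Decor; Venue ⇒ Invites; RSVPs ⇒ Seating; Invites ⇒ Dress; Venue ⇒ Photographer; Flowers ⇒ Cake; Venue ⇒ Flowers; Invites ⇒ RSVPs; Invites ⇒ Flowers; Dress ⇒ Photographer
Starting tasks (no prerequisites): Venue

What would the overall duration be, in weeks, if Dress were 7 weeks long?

Actual critical path: Venue→Invites→Flowers→Cake→Photographer = 5+10+11+1+9 = 36 ⇒ 36 weeks.
Dress is off the critical path — its longest chain is 32 weeks, giving 4 of slack.
No other chain overtakes it, so the finish is 36 weeks.

36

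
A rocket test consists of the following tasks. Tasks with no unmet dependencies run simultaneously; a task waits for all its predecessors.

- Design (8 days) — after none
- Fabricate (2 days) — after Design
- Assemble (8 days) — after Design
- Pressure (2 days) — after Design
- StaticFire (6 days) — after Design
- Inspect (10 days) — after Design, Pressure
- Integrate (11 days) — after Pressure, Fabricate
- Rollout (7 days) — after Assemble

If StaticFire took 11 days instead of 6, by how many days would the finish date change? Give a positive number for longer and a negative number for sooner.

0

Actual critical path: Design→Assemble→Rollout = 8+8+7 = 23 ⇒ 23 days.
The longest path through StaticFire is only 14 days, so StaticFire has float 9.
The critical path is still Design→Assemble→Rollout; finish is now 23 days.
Change in finish: 23 − 23 = +0 days.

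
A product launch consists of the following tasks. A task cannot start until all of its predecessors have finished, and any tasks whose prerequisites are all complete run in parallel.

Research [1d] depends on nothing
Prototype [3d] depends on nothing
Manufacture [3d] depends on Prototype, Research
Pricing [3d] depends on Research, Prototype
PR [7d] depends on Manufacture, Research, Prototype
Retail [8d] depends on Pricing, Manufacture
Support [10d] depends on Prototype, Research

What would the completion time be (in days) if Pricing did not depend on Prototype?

14

Original critical path: Prototype→Manufacture→Retail = 3+3+8 = 14 ⇒ 14 days.
Without Prototype→Pricing, Pricing's earliest start moves from 3 to 1.
New critical path: Prototype→Manufacture→Retail = 3+3+8 = 14 ⇒ 14 days.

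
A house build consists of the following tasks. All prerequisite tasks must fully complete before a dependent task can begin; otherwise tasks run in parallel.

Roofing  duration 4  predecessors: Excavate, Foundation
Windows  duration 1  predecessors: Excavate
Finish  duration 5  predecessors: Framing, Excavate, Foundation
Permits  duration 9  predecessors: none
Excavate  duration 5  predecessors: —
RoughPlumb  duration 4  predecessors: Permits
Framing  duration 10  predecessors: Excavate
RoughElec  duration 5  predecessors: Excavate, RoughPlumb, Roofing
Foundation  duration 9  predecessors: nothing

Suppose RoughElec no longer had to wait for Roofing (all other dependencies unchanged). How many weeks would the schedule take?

Original critical path: Excavate→Framing→Finish = 5+10+5 = 20 ⇒ 20 weeks.
Dropping Roofing→RoughElec doesn't change RoughElec's earliest start (13); another predecessor still binds.
After: Excavate→Framing→Finish = 5+10+5 = 20 → 20 weeks.

20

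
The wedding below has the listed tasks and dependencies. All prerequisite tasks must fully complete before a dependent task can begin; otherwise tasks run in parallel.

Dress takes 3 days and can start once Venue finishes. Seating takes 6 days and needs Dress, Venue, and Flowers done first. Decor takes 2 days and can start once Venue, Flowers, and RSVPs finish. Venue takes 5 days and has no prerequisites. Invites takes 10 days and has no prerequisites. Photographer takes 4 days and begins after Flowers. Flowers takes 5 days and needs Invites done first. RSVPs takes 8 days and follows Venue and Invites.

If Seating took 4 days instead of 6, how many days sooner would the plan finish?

1

As given, the longest chain is Invites→Flowers→Seating = 10+5+6 = 21, so the finish is 21 days.
Seating lies on that path, so at 4 days the path becomes 19 days.
The binding chain switches to Invites→RSVPs→Decor = 10+8+2 = 20; finish 20 days.
Change in finish: 20 − 21 = -1 days.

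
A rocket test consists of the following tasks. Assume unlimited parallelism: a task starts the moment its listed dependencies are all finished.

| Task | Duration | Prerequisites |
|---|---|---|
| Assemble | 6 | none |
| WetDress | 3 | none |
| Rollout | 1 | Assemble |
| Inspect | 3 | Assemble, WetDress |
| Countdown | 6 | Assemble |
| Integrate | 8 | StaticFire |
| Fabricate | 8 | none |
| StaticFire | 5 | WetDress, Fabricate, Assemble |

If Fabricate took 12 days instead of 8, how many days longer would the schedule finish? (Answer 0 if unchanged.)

4

Baseline: Fabricate→StaticFire→Integrate = 8+5+8 = 21 → 21 days.
Fabricate is on the critical path; changing it to 12 makes that path 25 days.
The critical path is still Fabricate→StaticFire→Integrate; finish is now 25 days.
Change in finish: 25 − 21 = +4 days.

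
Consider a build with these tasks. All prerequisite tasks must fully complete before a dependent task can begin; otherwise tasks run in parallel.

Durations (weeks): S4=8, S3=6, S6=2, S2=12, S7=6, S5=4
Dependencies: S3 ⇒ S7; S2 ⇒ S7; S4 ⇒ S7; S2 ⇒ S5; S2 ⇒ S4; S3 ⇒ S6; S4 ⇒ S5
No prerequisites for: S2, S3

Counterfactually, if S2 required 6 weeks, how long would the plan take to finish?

20

Baseline: S2→S4→S7 = 12+8+6 = 26 → 26 weeks.
S2 lies on that path, so at 6 weeks the path becomes 20 weeks.
The critical path is still S2→S4→S7; finish is now 20 weeks.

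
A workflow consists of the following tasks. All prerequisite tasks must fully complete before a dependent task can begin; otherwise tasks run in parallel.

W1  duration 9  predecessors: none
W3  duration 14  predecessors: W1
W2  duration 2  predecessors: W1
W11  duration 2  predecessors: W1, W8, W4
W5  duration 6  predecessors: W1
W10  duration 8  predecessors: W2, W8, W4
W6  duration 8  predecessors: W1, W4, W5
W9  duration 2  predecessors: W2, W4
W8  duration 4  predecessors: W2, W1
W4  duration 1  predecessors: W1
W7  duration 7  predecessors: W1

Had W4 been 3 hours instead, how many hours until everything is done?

23

Actual critical path: W1→W2→W8→W10 = 9+2+4+8 = 23 ⇒ 23 hours.
W4 has 5 hours of float (longest path through it is 18).
That remains the longest chain; total 23 hours.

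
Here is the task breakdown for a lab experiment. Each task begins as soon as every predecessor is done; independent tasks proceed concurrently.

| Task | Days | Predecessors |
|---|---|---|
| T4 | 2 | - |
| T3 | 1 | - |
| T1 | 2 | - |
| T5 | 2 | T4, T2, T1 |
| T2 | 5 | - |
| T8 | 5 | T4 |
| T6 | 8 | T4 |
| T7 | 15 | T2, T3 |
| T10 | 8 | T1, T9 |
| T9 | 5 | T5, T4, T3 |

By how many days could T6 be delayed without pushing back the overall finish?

Critical path: T2→T5→T9→T10 = 5+2+5+8 = 20, so the finish is 20 days.
T6 finishes as early as 10 and must finish by 20.
Slack of T6 = 12 − 2 = 10 days.

10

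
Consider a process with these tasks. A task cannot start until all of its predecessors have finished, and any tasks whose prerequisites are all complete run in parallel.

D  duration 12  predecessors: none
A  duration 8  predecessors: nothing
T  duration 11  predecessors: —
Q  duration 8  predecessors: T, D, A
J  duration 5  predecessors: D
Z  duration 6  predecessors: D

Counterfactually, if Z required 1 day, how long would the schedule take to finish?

20

The binding path is D→Q = 12+8 = 20; finish at 20 days.
Z is off the critical path — its longest chain is 18 days, giving 2 of slack.
No other chain overtakes it, so the finish is 20 days.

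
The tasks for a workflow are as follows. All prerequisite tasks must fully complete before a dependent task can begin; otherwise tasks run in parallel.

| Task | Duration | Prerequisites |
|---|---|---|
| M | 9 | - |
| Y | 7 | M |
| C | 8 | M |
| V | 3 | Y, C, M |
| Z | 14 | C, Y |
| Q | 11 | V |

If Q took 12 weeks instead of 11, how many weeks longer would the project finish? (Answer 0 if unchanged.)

Critical path before the change: M→C→V→Q = 9+8+3+11 = 31 giving 31 weeks.
Q is on the critical path; changing it to 12 makes that path 32 weeks.
No other chain overtakes it, so the finish is 32 weeks.
Change in finish: 32 − 31 = +1 weeks.

1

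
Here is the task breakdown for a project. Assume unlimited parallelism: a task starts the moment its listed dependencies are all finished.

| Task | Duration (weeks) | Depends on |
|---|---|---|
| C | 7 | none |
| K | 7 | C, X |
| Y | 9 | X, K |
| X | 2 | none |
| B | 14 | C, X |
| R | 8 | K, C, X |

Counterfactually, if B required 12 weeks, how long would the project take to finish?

Baseline: C→K→Y = 7+7+9 = 23 → 23 weeks.
The longest path through B is only 21 weeks, so B has float 2.
No other chain overtakes it, so the finish is 23 weeks.

23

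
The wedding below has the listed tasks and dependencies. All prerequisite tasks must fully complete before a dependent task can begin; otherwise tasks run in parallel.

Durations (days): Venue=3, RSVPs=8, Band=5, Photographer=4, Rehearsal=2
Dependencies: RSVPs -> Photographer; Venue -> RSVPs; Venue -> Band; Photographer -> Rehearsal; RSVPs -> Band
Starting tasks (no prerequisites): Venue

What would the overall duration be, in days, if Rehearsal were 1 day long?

The binding path is Venue→RSVPs→Photographer→Rehearsal = 3+8+4+2 = 17; finish at 17 days.
Since Rehearsal is critical, the -1 change carries straight to that chain (now 16 days).
New critical path: Venue→RSVPs→Band = 3+8+5 = 16 ⇒ 16 days.

16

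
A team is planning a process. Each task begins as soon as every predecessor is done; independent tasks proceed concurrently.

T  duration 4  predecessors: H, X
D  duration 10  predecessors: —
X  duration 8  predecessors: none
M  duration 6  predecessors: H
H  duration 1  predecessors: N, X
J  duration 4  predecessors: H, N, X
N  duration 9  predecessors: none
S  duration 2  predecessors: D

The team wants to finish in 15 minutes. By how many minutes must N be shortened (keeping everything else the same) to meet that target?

Current finish: 16 minutes; target: 15.
N is on every critical path, so each minute cut from N cuts the finish by one (this holds down to a finish of 15).
Need 16 − 15 = 1 minute off N → N becomes 8 minutes, finish becomes 15.

1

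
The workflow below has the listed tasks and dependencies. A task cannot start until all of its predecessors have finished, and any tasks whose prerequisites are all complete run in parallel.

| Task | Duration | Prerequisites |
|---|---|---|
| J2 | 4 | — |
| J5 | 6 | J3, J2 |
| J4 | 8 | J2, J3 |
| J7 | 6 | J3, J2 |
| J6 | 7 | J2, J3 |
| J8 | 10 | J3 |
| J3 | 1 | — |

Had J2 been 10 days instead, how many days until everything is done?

Baseline: J2→J4 = 4+8 = 12 → 12 days.
J2 is on the critical path; changing it to 10 makes that path 18 days.
No other chain overtakes it, so the finish is 18 days.

18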